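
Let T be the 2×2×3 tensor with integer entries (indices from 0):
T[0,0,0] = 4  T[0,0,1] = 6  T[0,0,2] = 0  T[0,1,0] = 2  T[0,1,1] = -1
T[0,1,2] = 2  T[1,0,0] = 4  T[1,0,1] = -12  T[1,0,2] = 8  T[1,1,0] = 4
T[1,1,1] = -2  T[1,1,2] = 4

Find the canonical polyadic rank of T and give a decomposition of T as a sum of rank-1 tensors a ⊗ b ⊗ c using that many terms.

rank(T) = 3

Lower bound: the mode-3 unfolding of T (rows indexed by k, columns by (i,j) = (0,0), (0,1), (1,0), (1,1)) is [[4, 2, 4, 4], [6, -1, -12, -2], [0, 2, 8, 4]].
There the 3×3 minor on rows k ∈ {0, 1, 2}, columns (i,j) ∈ {(0,0), (0,1), (1,0)} is det [[4, 2, 4], [6, -1, -12], [0, 2, 8]] = 16 ≠ 0, so this unfolding has rank ≥ 3; CP rank is at least every unfolding rank, so rank(T) ≥ 3. (This is only a lower bound: in general the CP rank may exceed every unfolding rank, so we still need to exhibit 3 rank-1 terms summing to T.)
Upper bound: T is a sum of 3 rank-1 terms, T = [0, 1] ⊗ [1, 0] ⊗ [-4, -4, -2] + [1, 2] ⊗ [2, 1] ⊗ [2, -1, 2] + [2, -1] ⊗ [1, 0] ⊗ [0, 4, -2] (one valid choice — decompositions are not unique — normalised so each a, b is primitive with positive first nonzero entry; check it by expanding all entries), so rank(T) ≤ 3.
These bounds meet, so rank(T) = 3.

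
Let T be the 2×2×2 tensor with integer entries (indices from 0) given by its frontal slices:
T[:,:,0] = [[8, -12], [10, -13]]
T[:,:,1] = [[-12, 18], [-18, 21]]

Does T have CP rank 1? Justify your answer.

No

The mode-3 unfolding of T (rows indexed by k, columns by (i,j) = (0,0), (0,1), (1,0), (1,1)) is [[8, -12, 10, -13], [-12, 18, -18, 21]].
There the 2×2 minor on rows k ∈ {0, 1}, columns (i,j) ∈ {(0,0), (1,0)} is det [[8, 10], [-12, -18]] = -24 ≠ 0, so this unfolding has rank ≥ 2; CP rank is at least every unfolding rank, so rank(T) ≥ 2.
In particular rank(T) ≥ 2 > 1, so T is not rank-1.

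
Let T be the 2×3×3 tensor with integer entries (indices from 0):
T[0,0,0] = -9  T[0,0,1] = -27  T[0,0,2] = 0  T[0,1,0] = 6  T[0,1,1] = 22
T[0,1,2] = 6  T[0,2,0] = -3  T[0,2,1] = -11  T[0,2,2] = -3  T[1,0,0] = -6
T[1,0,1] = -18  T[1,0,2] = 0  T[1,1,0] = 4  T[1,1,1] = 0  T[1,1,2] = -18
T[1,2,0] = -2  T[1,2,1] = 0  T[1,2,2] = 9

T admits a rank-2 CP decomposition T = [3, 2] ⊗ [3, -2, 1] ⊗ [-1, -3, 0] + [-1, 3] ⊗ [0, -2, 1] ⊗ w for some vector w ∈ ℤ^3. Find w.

Subtract the known terms from T to get the rank-1 residual R = [-1, 3] ⊗ [0, -2, 1] ⊗ w, so R[i,j,k] = a[i]·b[j]·w[k]. Pick indices with nonzero a[0]·b[1] = (-1)·(-2) = 2. Only the fibre through (0,1,·) is needed: R[0,1,:] = T[0,1,:] − Σₗ aₗ[0]bₗ[1]cₗ = [6, 22, 6] − (3)·(-2)·[-1, -3, 0] = [0, 4, 6]. Then w[k] = R[0,1,k] / 2 for each k, giving w = [0, 4, 6] / 2 = [0, 2, 3].

w = [0, 2, 3]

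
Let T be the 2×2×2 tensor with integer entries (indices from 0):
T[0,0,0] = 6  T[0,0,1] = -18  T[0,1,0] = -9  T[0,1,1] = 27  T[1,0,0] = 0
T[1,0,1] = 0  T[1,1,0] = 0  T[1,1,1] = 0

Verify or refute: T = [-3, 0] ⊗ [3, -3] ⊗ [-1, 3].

No

Reconstruct entry (0,0,0) from the claimed factors: Σₗ aₗ[0]bₗ[0]cₗ[0] = (-3)·(3)·(-1) = 9, but T[0,0,0] = 6. The claim is false.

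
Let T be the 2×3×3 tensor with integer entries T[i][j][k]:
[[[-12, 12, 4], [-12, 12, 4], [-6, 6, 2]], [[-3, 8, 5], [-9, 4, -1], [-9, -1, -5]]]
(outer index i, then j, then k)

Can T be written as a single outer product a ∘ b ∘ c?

The mode-1 unfolding of T (rows indexed by i, columns by (j,k) = (0,0), (0,1), (0,2), (1,0), (1,1), (1,2), (2,0), (2,1), (2,2)) is [[-12, 12, 4, -12, 12, 4, -6, 6, 2], [-3, 8, 5, -9, 4, -1, -9, -1, -5]].
There the 2×2 minor on rows i ∈ {0, 1}, columns (j,k) ∈ {(0,0), (0,1)} is det [[-12, 12], [-3, 8]] = -60 ≠ 0, so this unfolding has rank ≥ 2; CP rank is at least every unfolding rank, so rank(T) ≥ 2.
In particular rank(T) ≥ 2 > 1, so T is not rank-1.

No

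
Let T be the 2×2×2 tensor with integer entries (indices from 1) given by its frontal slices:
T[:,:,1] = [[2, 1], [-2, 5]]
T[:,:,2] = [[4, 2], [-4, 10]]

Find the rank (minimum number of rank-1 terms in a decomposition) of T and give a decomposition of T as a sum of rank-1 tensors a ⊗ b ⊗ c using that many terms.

rank(T) = 2

Lower bound: the mode-1 unfolding of T (rows indexed by i, columns by (j,k) = (1,1), (1,2), (2,1), (2,2)) is [[2, 4, 1, 2], [-2, -4, 5, 10]].
There the 2×2 minor on rows i ∈ {1, 2}, columns (j,k) ∈ {(1,1), (2,1)} is det [[2, 1], [-2, 5]] = 12 ≠ 0, so this unfolding has rank ≥ 2; CP rank is at least every unfolding rank, so rank(T) ≥ 2. (This is only a lower bound: in general the CP rank may exceed every unfolding rank, so we still need to exhibit 2 rank-1 terms summing to T.)
Upper bound — finding two terms. Every mode-3 slice of T is a multiple of one matrix: T[:,:,k] = c[k]·M with c = [1, 2] and M = [[2, 1], [-2, 5]] (rows indexed by i, columns by j). So it suffices to write M as a sum of two rank-1 matrices.
Splitting M by its rows (i = 1, 2), M = [1, 0][2, 1]ᵀ + [0, 1][-2, 5]ᵀ.
Hence T = [1, 0] ⊗ [2, 1] ⊗ [1, 2] + [0, 1] ⊗ [-2, 5] ⊗ [1, 2], so rank(T) ≤ 2.
These bounds meet, so rank(T) = 2.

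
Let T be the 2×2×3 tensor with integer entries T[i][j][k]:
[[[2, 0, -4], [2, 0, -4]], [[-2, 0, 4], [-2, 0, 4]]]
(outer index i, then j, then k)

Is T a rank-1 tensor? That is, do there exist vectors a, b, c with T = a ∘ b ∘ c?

Yes

If T = a ∘ b ∘ c then every fibre of T is a multiple of the corresponding factor, so read the factors off the fibres through the nonzero entry T[0,0,0] = 2.
The mode-1 fibre T[:,0,0] = [2, -2] gives a = [1, -1] (primitive direction); the mode-2 fibre T[0,:,0] = [2, 2] gives b = [1, 1]; then c[k] = T[0,0,k] / (a[0]·b[0]) = [2, 0, -4] / 1 = [2, 0, -4].
Expanding [1, -1] ∘ [1, 1] ∘ [2, 0, -4] reproduces all 12 entries of T, so T = [1, -1] ∘ [1, 1] ∘ [2, 0, -4] and rank(T) ≤ 1.
Equivalently every frontal slice T[:,:,k] is c[k] times the rank-1 matrix [1, -1] ∘ [1, 1]. So T has rank 1 (it is nonzero).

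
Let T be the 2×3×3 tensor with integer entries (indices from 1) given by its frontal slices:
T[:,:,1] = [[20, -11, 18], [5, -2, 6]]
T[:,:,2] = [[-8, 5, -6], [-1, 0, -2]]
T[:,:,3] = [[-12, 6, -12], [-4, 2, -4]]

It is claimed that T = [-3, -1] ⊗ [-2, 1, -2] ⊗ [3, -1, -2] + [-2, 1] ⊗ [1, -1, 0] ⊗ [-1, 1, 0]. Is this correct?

Yes

Reconstruct entrywise from the claimed factors. For example, T[2,3,3] = -4 and Σₗ aₗ[2]bₗ[3]cₗ[3] = (-1)·(-2)·(-2) + (1)·(0)·(0) = -4; checking all 18 entries, every one matches. The claim holds.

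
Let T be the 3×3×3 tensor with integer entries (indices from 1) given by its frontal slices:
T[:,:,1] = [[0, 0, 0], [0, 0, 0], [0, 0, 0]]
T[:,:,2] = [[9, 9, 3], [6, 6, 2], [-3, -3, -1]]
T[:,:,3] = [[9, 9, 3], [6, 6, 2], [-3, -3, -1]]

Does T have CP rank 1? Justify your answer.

Yes

The mode-1 fibre T[:,1,2] = [9, 6, -3] gives a = (3, 2, -1) (primitive direction); the mode-2 fibre T[1,:,2] = [9, 9, 3] gives b = (3, 3, 1); then c[k] = T[1,1,k] / (a[1]·b[1]) = [0, 9, 9] / 9 = (0, 1, 1).
Expanding (3, 2, -1) ⊗ (3, 3, 1) ⊗ (0, 1, 1) reproduces all 27 entries of T, so T = (3, 2, -1) ⊗ (3, 3, 1) ⊗ (0, 1, 1) and rank(T) ≤ 1.
Equivalently every frontal slice T[:,:,k] is c[k] times the rank-1 matrix (3, 2, -1) ⊗ (3, 3, 1). So T has rank 1 (it is nonzero).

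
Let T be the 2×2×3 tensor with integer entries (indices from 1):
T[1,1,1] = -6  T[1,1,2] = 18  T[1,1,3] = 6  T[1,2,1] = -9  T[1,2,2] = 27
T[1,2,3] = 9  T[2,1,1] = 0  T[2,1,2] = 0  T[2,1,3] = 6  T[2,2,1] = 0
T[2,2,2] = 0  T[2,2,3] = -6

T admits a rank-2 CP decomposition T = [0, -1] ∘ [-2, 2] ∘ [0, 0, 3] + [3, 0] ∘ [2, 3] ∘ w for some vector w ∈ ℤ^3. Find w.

w = [-1, 3, 1]

Subtract the known terms from T to get the rank-1 residual R = [3, 0] ∘ [2, 3] ∘ w, so R[i,j,k] = a[i]·b[j]·w[k]. Pick indices with nonzero a[1]·b[1] = (3)·(2) = 6. Only the fibre through (1,1,·) is needed: R[1,1,:] = T[1,1,:] − Σₗ aₗ[1]bₗ[1]cₗ = [-6, 18, 6] − (0)·(-2)·[0, 0, 3] = [-6, 18, 6]. Then w[k] = R[1,1,k] / 6 for each k, giving w = [-6, 18, 6] / 6 = [-1, 3, 1].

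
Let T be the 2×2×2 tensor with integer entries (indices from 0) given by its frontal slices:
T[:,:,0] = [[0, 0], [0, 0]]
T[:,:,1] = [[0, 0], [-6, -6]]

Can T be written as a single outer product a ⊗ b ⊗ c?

Yes

If T = a ⊗ b ⊗ c then every fibre of T is a multiple of the corresponding factor, so read the factors off the fibres through the nonzero entry T[1,0,1] = -6.
The mode-1 fibre T[:,0,1] = [0, -6] gives a = [0, 1] (primitive direction); the mode-2 fibre T[1,:,1] = [-6, -6] gives b = [1, 1]; then c[k] = T[1,0,k] / (a[1]·b[0]) = [0, -6] / 1 = [0, -6].
Expanding [0, 1] ⊗ [1, 1] ⊗ [0, -6] reproduces all 8 entries of T, so T = [0, 1] ⊗ [1, 1] ⊗ [0, -6] and rank(T) ≤ 1.
Equivalently every frontal slice T[:,:,k] is c[k] times the rank-1 matrix [0, 1] ⊗ [1, 1]. So T has rank 1 (it is nonzero).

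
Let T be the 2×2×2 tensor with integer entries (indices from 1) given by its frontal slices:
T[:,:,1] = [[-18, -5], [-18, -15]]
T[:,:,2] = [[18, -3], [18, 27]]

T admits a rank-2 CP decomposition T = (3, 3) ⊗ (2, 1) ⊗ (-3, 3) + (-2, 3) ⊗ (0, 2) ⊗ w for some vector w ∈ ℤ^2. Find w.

Subtract the known terms from T to get the rank-1 residual R = (-2, 3) ⊗ (0, 2) ⊗ w, so R[i,j,k] = a[i]·b[j]·w[k]. Pick indices with nonzero a[1]·b[2] = (-2)·(2) = -4. Only the fibre through (1,2,·) is needed: R[1,2,:] = T[1,2,:] − Σₗ aₗ[1]bₗ[2]cₗ = [-5, -3] − (3)·(1)·(-3, 3) = [4, -12]. Then w[k] = R[1,2,k] / -4 for each k, giving w = [4, -12] / -4 = (-1, 3).

w = (-1, 3)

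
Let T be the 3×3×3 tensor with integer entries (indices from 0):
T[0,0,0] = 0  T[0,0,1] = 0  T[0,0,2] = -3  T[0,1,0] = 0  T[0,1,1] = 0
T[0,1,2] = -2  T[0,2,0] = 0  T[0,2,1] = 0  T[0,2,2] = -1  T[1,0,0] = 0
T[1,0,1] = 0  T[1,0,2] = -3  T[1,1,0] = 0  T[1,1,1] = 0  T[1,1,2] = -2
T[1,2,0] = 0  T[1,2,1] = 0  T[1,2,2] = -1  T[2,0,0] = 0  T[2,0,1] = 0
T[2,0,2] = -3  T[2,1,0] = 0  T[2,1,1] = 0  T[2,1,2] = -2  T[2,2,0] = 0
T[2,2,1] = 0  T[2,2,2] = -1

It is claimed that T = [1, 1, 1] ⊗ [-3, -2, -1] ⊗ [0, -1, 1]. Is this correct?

No

Reconstruct entry (0,0,1) from the claimed factors: Σₗ aₗ[0]bₗ[0]cₗ[1] = (1)·(-3)·(-1) = 3, but T[0,0,1] = 0. The claim is false.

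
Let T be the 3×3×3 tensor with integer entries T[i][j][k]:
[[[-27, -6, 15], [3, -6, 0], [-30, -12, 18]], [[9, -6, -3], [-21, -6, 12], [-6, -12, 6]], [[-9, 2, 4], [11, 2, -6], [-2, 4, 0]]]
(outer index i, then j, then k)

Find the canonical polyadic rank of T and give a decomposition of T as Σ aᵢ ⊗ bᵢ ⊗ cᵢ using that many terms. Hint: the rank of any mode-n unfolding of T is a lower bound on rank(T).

Lower bound: the mode-2 unfolding of T (rows indexed by j, columns by (i,k) = (0,0), (0,1), (0,2), (1,0), (1,1), (1,2), (2,0), (2,1), (2,2)) is [[-27, -6, 15, 9, -6, -3, -9, 2, 4], [3, -6, 0, -21, -6, 12, 11, 2, -6], [-30, -12, 18, -6, -12, 6, -2, 4, 0]].
There the 2×2 minor on rows j ∈ {0, 1}, columns (i,k) ∈ {(0,0), (0,1)} is det [[-27, -6], [3, -6]] = 180 ≠ 0, so this unfolding has rank ≥ 2; CP rank is at least every unfolding rank, so rank(T) ≥ 2. (Unfolding ranks only ever bound the CP rank from below — rank(T) can be strictly larger than all of them — so the matching upper bound has to come from an explicit 2-term decomposition.)
Upper bound — finding two terms. Write S_k = T[:,:,k] for the frontal slices: S₀ = [[-27, 3, -30], [9, -21, -6], [-9, 11, -2]], S₁ = [[-6, -6, -12], [-6, -6, -12], [2, 2, 4]], S₂ = [[15, 0, 18], [-3, 12, 6], [4, -6, 0]].
If T = a₁ ⊗ b₁ ⊗ c₁ + a₂ ⊗ b₂ ⊗ c₂ then each S_k = c₁[k]·a₁b₁ᵀ + c₂[k]·a₂b₂ᵀ. S₀ and S₁ are linearly independent, so a₁b₁ᵀ and a₂b₂ᵀ must span the same plane of matrices: they are the rank-1 matrices of the form x·S₀ + y·S₁.
The 2×2 minor of x·S₀ + y·S₁ on rows {0,1}, columns {0,1} is 540·x² + 360·xy = 180·(3·x + 2·y)(x), vanishing at (x:y) = (2:-3) and (0:1).
M₁ = 2·S₀ − 3·S₁ = [[-36, 24, -24], [36, -24, 24], [-24, 16, -16]] = (-4)·[3, -3, 2][3, -2, 2]ᵀ and M₂ = S₁ = [[-6, -6, -12], [-6, -6, -12], [2, 2, 4]] = (-2)·[3, 3, -1][1, 1, 2]ᵀ, so take a₁ = [3, -3, 2], b₁ = [3, -2, 2], a₂ = [3, 3, -1], b₂ = [1, 1, 2].
Each slice is an integer combination of E₁ = a₁b₁ᵀ and E₂ = a₂b₂ᵀ: S₀ = −2·E₁ − 3·E₂, S₁ = −2·E₂, S₂ = E₁ + 2·E₂; reading off coefficients, c₁ = [-2, 0, 1] and c₂ = [-3, -2, 2].
Hence T = [3, -3, 2] ⊗ [3, -2, 2] ⊗ [-2, 0, 1] + [3, 3, -1] ⊗ [1, 1, 2] ⊗ [-3, -2, 2], so rank(T) ≤ 2.
These bounds meet, so rank(T) = 2.

rank(T) = 2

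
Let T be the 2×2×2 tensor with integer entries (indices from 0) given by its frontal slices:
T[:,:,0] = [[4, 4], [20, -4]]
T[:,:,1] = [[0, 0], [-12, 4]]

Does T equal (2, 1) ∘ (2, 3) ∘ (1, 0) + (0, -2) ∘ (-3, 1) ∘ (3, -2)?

No

Reconstruct entry (0,1,0) from the claimed factors: Σₗ aₗ[0]bₗ[1]cₗ[0] = (2)·(3)·(1) + (0)·(1)·(3) = 6, but T[0,1,0] = 4. The claim is false.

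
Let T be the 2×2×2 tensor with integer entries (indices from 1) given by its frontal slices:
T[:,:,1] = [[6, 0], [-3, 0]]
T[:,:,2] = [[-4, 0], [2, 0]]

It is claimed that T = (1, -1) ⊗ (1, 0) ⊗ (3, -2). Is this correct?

No

Reconstruct entry (1,1,1) from the claimed factors: Σₗ aₗ[1]bₗ[1]cₗ[1] = (1)·(1)·(3) = 3, but T[1,1,1] = 6. The claim is false.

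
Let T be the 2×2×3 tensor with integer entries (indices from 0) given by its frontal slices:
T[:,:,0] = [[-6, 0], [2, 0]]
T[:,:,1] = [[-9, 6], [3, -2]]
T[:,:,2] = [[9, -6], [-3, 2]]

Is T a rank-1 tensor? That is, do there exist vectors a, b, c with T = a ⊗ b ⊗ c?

The mode-2 unfolding of T (rows indexed by j, columns by (i,k) = (0,0), (0,1), (0,2), (1,0), (1,1), (1,2)) is [[-6, -9, 9, 2, 3, -3], [0, 6, -6, 0, -2, 2]].
There the 2×2 minor on rows j ∈ {0, 1}, columns (i,k) ∈ {(0,0), (0,1)} is det [[-6, -9], [0, 6]] = -36 ≠ 0, so this unfolding has rank ≥ 2; CP rank is at least every unfolding rank, so rank(T) ≥ 2.
In particular rank(T) ≥ 2 > 1, so T is not rank-1.

No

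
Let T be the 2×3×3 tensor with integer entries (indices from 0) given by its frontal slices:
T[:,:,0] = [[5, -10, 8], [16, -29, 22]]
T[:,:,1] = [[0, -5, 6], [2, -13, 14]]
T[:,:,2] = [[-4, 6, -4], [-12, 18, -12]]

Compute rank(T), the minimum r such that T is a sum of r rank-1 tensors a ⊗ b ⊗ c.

2

Lower bound: the mode-3 unfolding of T (rows indexed by k, columns by (i,j) = (0,0), (0,1), (0,2), (1,0), (1,1), (1,2)) is [[5, -10, 8, 16, -29, 22], [0, -5, 6, 2, -13, 14], [-4, 6, -4, -12, 18, -12]].
There the 2×2 minor on rows k ∈ {0, 1}, columns (i,j) ∈ {(0,0), (0,1)} is det [[5, -10], [0, -5]] = -25 ≠ 0, so this unfolding has rank ≥ 2; CP rank is at least every unfolding rank, so rank(T) ≥ 2. (Unfolding ranks only ever bound the CP rank from below — rank(T) can be strictly larger than all of them — so the matching upper bound has to come from an explicit 2-term decomposition.)
Upper bound — finding two terms. Write S_k = T[:,:,k] for the frontal slices: S₀ = [[5, -10, 8], [16, -29, 22]], S₁ = [[0, -5, 6], [2, -13, 14]], S₂ = [[-4, 6, -4], [-12, 18, -12]].
If T = a₁ ⊗ b₁ ⊗ c₁ + a₂ ⊗ b₂ ⊗ c₂ then each S_k = c₁[k]·a₁b₁ᵀ + c₂[k]·a₂b₂ᵀ. S₀ and S₁ are linearly independent, so a₁b₁ᵀ and a₂b₂ᵀ must span the same plane of matrices: they are the rank-1 matrices of the form x·S₀ + y·S₁.
The 2×2 minor of x·S₀ + y·S₁ on rows {0,1}, columns {0,1} is 15·x² + 35·xy + 10·y² = 5·(x + 2·y)(3·x + y), vanishing at (x:y) = (2:-1) and (1:-3).
M₁ = 2·S₀ − S₁ = [[10, -15, 10], [30, -45, 30]] = 5·[1, 3][2, -3, 2]ᵀ and M₂ = S₀ − 3·S₁ = [[5, 5, -10], [10, 10, -20]] = 5·[1, 2][1, 1, -2]ᵀ, so take a₁ = [1, 3], b₁ = [2, -3, 2], a₂ = [1, 2], b₂ = [1, 1, -2].
Each slice is an integer combination of E₁ = a₁b₁ᵀ and E₂ = a₂b₂ᵀ: S₀ = 3·E₁ − E₂, S₁ = E₁ − 2·E₂, S₂ = −2·E₁; reading off coefficients, c₁ = [3, 1, -2] and c₂ = [-1, -2, 0].
Hence T = [1, 3] ⊗ [2, -3, 2] ⊗ [3, 1, -2] + [1, 2] ⊗ [1, 1, -2] ⊗ [-1, -2, 0], so rank(T) ≤ 2.
These bounds meet, so rank(T) = 2.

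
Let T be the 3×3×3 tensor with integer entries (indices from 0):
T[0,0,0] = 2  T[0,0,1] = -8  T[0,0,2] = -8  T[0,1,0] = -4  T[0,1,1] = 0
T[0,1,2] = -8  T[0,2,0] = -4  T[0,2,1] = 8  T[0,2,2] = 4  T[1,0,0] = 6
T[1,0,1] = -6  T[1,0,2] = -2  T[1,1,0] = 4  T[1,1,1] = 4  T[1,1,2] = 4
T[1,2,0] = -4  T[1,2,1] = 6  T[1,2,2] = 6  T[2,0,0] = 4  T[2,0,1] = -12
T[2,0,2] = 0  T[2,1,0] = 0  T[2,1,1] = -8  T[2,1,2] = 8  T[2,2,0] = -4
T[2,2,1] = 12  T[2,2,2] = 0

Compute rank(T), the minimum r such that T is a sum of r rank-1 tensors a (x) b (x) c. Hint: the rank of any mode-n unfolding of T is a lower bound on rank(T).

3

Lower bound: the mode-3 unfolding of T (rows indexed by k, columns by (i,j) = (0,0), (0,1), (0,2), (1,0), (1,1), (1,2), (2,0), (2,1), (2,2)) is [[2, -4, -4, 6, 4, -4, 4, 0, -4], [-8, 0, 8, -6, 4, 6, -12, -8, 12], [-8, -8, 4, -2, 4, 6, 0, 8, 0]].
There the 3×3 minor on rows k ∈ {0, 1, 2}, columns (i,j) ∈ {(0,0), (0,1), (1,0)} is det [[2, -4, 6], [-8, 0, -6], [-8, -8, -2]] = 160 ≠ 0, so this unfolding has rank ≥ 3; CP rank is at least every unfolding rank, so rank(T) ≥ 3. (This is only a lower bound: in general the CP rank may exceed every unfolding rank, so we still need to exhibit 3 rank-1 terms summing to T.)
Upper bound: T is a sum of 3 rank-1 terms, T = (0, 1, -2) (x) (1, 2, -1) (x) (0, 2, -2) + (1, -1, 0) (x) (1, 2, 0) (x) (-2, 0, -4) + (1, 1, 1) (x) (1, 0, -1) (x) (4, -8, -4) (written with every a and b primitive with positive leading entry and the scale carried by c; CP decompositions are not unique, and this one is verified by expanding entrywise), so rank(T) ≤ 3.
These bounds meet, so rank(T) = 3.
Check entry T[2,1,2] = 8: (-2)·(2)·(-2) + (0)·(2)·(-4) + (1)·(0)·(-4) = 8.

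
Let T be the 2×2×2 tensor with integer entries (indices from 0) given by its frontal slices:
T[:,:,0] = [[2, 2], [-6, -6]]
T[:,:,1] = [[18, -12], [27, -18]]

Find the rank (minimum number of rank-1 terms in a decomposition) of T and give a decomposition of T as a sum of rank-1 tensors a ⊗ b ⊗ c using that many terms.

Lower bound: the mode-1 unfolding of T (rows indexed by i, columns by (j,k) = (0,0), (0,1), (1,0), (1,1)) is [[2, 18, 2, -12], [-6, 27, -6, -18]].
There the 2×2 minor on rows i ∈ {0, 1}, columns (j,k) ∈ {(0,0), (0,1)} is det [[2, 18], [-6, 27]] = 162 ≠ 0, so this unfolding has rank ≥ 2; CP rank is at least every unfolding rank, so rank(T) ≥ 2. (This is only a lower bound: in general the CP rank may exceed every unfolding rank, so we still need to exhibit 2 rank-1 terms summing to T.)
Upper bound — finding two terms. Write S_k = T[:,:,k] for the frontal slices: S₀ = [[2, 2], [-6, -6]], S₁ = [[18, -12], [27, -18]].
If T = a₁ ⊗ b₁ ⊗ c₁ + a₂ ⊗ b₂ ⊗ c₂ then each S_k = c₁[k]·a₁b₁ᵀ + c₂[k]·a₂b₂ᵀ. S₀ and S₁ are linearly independent, so a₁b₁ᵀ and a₂b₂ᵀ must span the same plane of matrices: they are the rank-1 matrices of the form x·S₀ + y·S₁.
det(x·S₀ + y·S₁) is −270·xy = (-270)·(y)(x), vanishing at (x:y) = (1:0) and (0:1).
M₁ = S₀ = [[2, 2], [-6, -6]] = 2·[1, -3][1, 1]ᵀ and M₂ = S₁ = [[18, -12], [27, -18]] = 3·[2, 3][3, -2]ᵀ, so take a₁ = [1, -3], b₁ = [1, 1], a₂ = [2, 3], b₂ = [3, -2].
Each slice is an integer combination of E₁ = a₁b₁ᵀ and E₂ = a₂b₂ᵀ: S₀ = 2·E₁, S₁ = 3·E₂; reading off coefficients, c₁ = [2, 0] and c₂ = [0, 3].
Hence T = [1, -3] ⊗ [1, 1] ⊗ [2, 0] + [2, 3] ⊗ [3, -2] ⊗ [0, 3], so rank(T) ≤ 2.
These bounds meet, so rank(T) = 2.
Check entry T[1,0,1] = 27: (-3)·(1)·(0) + (3)·(3)·(3) = 27.

rank(T) = 2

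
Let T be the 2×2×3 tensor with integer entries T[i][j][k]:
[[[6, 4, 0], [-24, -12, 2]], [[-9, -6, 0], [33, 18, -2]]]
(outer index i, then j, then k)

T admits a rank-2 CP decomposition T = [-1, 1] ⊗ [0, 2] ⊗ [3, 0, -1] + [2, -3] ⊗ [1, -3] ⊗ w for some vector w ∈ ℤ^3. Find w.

w = [3, 2, 0]

Subtract the known terms from T to get the rank-1 residual R = [2, -3] ⊗ [1, -3] ⊗ w, so R[i,j,k] = a[i]·b[j]·w[k]. Pick indices with nonzero a[0]·b[0] = (2)·(1) = 2. Only the fibre through (0,0,·) is needed: R[0,0,:] = T[0,0,:] − Σₗ aₗ[0]bₗ[0]cₗ = [6, 4, 0] − (-1)·(0)·[3, 0, -1] = [6, 4, 0]. Then w[k] = R[0,0,k] / 2 for each k, giving w = [6, 4, 0] / 2 = [3, 2, 0].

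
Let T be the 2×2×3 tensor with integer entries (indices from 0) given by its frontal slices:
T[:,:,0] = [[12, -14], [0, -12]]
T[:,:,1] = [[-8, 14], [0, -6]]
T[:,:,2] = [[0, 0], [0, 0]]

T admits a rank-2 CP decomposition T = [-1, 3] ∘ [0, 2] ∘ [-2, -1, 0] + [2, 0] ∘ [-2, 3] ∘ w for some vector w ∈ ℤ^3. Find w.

w = [-3, 2, 0]

Subtract the known terms from T to get the rank-1 residual R = [2, 0] ∘ [-2, 3] ∘ w, so R[i,j,k] = a[i]·b[j]·w[k]. Pick indices with nonzero a[0]·b[0] = (2)·(-2) = -4. Only the fibre through (0,0,·) is needed: R[0,0,:] = T[0,0,:] − Σₗ aₗ[0]bₗ[0]cₗ = [12, -8, 0] − (-1)·(0)·[-2, -1, 0] = [12, -8, 0]. Then w[k] = R[0,0,k] / -4 for each k, giving w = [12, -8, 0] / -4 = [-3, 2, 0].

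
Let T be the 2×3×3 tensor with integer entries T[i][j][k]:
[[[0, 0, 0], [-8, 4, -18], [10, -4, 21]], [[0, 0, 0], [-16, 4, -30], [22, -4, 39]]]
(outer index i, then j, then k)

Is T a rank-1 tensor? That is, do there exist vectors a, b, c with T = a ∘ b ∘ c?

No

The mode-1 unfolding of T (rows indexed by i, columns by (j,k) = (0,0), (0,1), (0,2), (1,0), (1,1), (1,2), (2,0), (2,1), (2,2)) is [[0, 0, 0, -8, 4, -18, 10, -4, 21], [0, 0, 0, -16, 4, -30, 22, -4, 39]].
There the 2×2 minor on rows i ∈ {0, 1}, columns (j,k) ∈ {(1,0), (1,1)} is det [[-8, 4], [-16, 4]] = 32 ≠ 0, so this unfolding has rank ≥ 2; CP rank is at least every unfolding rank, so rank(T) ≥ 2.
In particular rank(T) ≥ 2 > 1, so T is not rank-1.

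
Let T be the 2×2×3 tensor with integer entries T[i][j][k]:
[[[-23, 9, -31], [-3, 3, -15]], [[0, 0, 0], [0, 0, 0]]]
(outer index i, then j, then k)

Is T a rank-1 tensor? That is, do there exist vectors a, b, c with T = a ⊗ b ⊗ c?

The mode-3 unfolding of T (rows indexed by k, columns by (i,j) = (0,0), (0,1), (1,0), (1,1)) is [[-23, -3, 0, 0], [9, 3, 0, 0], [-31, -15, 0, 0]].
There the 2×2 minor on rows k ∈ {0, 1}, columns (i,j) ∈ {(0,0), (0,1)} is det [[-23, -3], [9, 3]] = -42 ≠ 0, so this unfolding has rank ≥ 2; CP rank is at least every unfolding rank, so rank(T) ≥ 2.
In particular rank(T) ≥ 2 > 1, so T is not rank-1.

No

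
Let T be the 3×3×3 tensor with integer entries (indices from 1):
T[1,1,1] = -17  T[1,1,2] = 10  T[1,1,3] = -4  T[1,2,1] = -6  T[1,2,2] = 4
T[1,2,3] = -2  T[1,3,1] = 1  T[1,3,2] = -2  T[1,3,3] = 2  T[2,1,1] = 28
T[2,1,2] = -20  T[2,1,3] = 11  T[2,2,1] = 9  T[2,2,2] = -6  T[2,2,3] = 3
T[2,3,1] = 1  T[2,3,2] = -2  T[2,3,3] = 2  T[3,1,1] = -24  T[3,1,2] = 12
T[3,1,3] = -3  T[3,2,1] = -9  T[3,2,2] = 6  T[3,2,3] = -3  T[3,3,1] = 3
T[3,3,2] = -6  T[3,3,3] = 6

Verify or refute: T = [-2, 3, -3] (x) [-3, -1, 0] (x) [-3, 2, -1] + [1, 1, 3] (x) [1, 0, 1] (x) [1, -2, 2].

Reconstruct entrywise from the claimed factors. For example, T[2,2,1] = 9 and Σₗ aₗ[2]bₗ[2]cₗ[1] = (3)·(-1)·(-3) + (1)·(0)·(1) = 9; checking all 27 entries, every one matches. The claim holds.

Yes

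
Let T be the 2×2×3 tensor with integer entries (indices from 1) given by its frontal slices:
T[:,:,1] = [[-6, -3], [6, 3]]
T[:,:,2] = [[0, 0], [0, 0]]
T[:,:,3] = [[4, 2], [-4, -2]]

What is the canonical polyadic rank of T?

Lower bound: T ≠ 0 (e.g. T[1,1,1] = -6), so rank(T) ≥ 1.
Upper bound: if T = a ⊗ b ⊗ c then every fibre of T is a multiple of the corresponding factor, so read the factors off the fibres through the nonzero entry T[1,1,1] = -6.
The mode-1 fibre T[:,1,1] = [-6, 6] gives a = (1, -1) (primitive direction); the mode-2 fibre T[1,:,1] = [-6, -3] gives b = (2, 1); then c[k] = T[1,1,k] / (a[1]·b[1]) = [-6, 0, 4] / 2 = (-3, 0, 2).
Expanding (1, -1) ⊗ (2, 1) ⊗ (-3, 0, 2) reproduces all 12 entries of T, so T = (1, -1) ⊗ (2, 1) ⊗ (-3, 0, 2) and rank(T) ≤ 1.
These bounds meet, so rank(T) = 1.
Check entry T[2,1,2] = 0: (-1)·(2)·(0) = 0.

1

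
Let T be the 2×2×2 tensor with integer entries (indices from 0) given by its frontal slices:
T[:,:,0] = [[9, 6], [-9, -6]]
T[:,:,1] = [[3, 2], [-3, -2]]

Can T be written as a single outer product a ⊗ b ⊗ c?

Yes

If T = a ⊗ b ⊗ c then every fibre of T is a multiple of the corresponding factor, so read the factors off the fibres through the nonzero entry T[0,0,0] = 9.
The mode-1 fibre T[:,0,0] = [9, -9] gives a = [1, -1] (primitive direction); the mode-2 fibre T[0,:,0] = [9, 6] gives b = [3, 2]; then c[k] = T[0,0,k] / (a[0]·b[0]) = [9, 3] / 3 = [3, 1].
Expanding [1, -1] ⊗ [3, 2] ⊗ [3, 1] reproduces all 8 entries of T, so T = [1, -1] ⊗ [3, 2] ⊗ [3, 1] and rank(T) ≤ 1.
Equivalently every frontal slice T[:,:,k] is c[k] times the rank-1 matrix [1, -1] ⊗ [3, 2]. So T has rank 1 (it is nonzero).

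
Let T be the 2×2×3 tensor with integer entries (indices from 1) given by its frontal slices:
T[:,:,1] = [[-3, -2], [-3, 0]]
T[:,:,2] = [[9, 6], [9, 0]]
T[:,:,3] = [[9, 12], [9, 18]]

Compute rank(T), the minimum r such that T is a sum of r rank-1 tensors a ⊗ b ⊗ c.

Lower bound: the mode-3 unfolding of T (rows indexed by k, columns by (i,j) = (1,1), (1,2), (2,1), (2,2)) is [[-3, -2, -3, 0], [9, 6, 9, 0], [9, 12, 9, 18]].
There the 2×2 minor on rows k ∈ {1, 3}, columns (i,j) ∈ {(1,1), (1,2)} is det [[-3, -2], [9, 12]] = -18 ≠ 0, so this unfolding has rank ≥ 2; CP rank is at least every unfolding rank, so rank(T) ≥ 2. (Unfolding ranks only ever bound the CP rank from below — rank(T) can be strictly larger than all of them — so the matching upper bound has to come from an explicit 2-term decomposition.)
Upper bound — finding two terms. Write S_k = T[:,:,k] for the frontal slices: S₁ = [[-3, -2], [-3, 0]], S₂ = [[9, 6], [9, 0]], S₃ = [[9, 12], [9, 18]].
If T = a₁ ⊗ b₁ ⊗ c₁ + a₂ ⊗ b₂ ⊗ c₂ then each S_k = c₁[k]·a₁b₁ᵀ + c₂[k]·a₂b₂ᵀ. S₁ and S₃ are linearly independent, so a₁b₁ᵀ and a₂b₂ᵀ must span the same plane of matrices: they are the rank-1 matrices of the form x·S₁ + y·S₃.
det(x·S₁ + y·S₃) is −6·x² + 54·y² = (-6)·(x − 3·y)(x + 3·y), vanishing at (x:y) = (3:1) and (3:-1).
M₁ = 3·S₁ + S₃ = [[0, 6], [0, 18]] = 6·[1, 3][0, 1]ᵀ and M₂ = 3·S₁ − S₃ = [[-18, -18], [-18, -18]] = (-18)·[1, 1][1, 1]ᵀ, so take a₁ = [1, 3], b₁ = [0, 1], a₂ = [1, 1], b₂ = [1, 1].
Each slice is an integer combination of E₁ = a₁b₁ᵀ and E₂ = a₂b₂ᵀ: S₁ = E₁ − 3·E₂, S₂ = −3·E₁ + 9·E₂, S₃ = 3·E₁ + 9·E₂; reading off coefficients, c₁ = [1, -3, 3] and c₂ = [-3, 9, 9].
Hence T = [1, 3] ⊗ [0, 1] ⊗ [1, -3, 3] + [1, 1] ⊗ [1, 1] ⊗ [-3, 9, 9], so rank(T) ≤ 2.
These bounds meet, so rank(T) = 2.

2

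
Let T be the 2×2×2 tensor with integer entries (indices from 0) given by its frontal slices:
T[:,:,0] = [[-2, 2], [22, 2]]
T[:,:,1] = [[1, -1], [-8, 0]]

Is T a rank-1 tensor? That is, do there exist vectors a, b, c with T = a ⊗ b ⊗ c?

The mode-1 unfolding of T (rows indexed by i, columns by (j,k) = (0,0), (0,1), (1,0), (1,1)) is [[-2, 1, 2, -1], [22, -8, 2, 0]].
There the 2×2 minor on rows i ∈ {0, 1}, columns (j,k) ∈ {(0,0), (0,1)} is det [[-2, 1], [22, -8]] = -6 ≠ 0, so this unfolding has rank ≥ 2; CP rank is at least every unfolding rank, so rank(T) ≥ 2.
In particular rank(T) ≥ 2 > 1, so T is not rank-1.

No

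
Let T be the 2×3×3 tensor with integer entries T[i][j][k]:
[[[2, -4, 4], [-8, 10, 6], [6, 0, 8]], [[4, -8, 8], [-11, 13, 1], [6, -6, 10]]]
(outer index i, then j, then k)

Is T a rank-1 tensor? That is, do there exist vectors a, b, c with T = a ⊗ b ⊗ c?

No

The mode-3 unfolding of T (rows indexed by k, columns by (i,j) = (0,0), (0,1), (0,2), (1,0), (1,1), (1,2)) is [[2, -8, 6, 4, -11, 6], [-4, 10, 0, -8, 13, -6], [4, 6, 8, 8, 1, 10]].
There the 3×3 minor on rows k ∈ {0, 1, 2}, columns (i,j) ∈ {(0,0), (0,1), (0,2)} is det [[2, -8, 6], [-4, 10, 0], [4, 6, 8]] = -480 ≠ 0, so this unfolding has rank ≥ 3; CP rank is at least every unfolding rank, so rank(T) ≥ 3.
In particular rank(T) ≥ 3 > 1, so T is not rank-1.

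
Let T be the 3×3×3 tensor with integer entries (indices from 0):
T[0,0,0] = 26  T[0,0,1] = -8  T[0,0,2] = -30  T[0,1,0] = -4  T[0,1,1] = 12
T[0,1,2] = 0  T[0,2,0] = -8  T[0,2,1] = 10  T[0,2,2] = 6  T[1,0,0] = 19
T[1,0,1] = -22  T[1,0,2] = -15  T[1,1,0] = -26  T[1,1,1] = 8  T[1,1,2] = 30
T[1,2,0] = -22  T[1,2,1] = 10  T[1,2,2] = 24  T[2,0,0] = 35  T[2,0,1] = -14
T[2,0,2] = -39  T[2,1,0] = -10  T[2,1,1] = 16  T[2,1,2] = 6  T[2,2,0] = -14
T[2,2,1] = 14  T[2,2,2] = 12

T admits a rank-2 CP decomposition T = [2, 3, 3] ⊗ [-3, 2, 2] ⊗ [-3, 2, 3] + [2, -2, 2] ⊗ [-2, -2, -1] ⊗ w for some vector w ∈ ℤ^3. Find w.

w = [-2, -1, 3]

Subtract the known terms from T to get the rank-1 residual R = [2, -2, 2] ⊗ [-2, -2, -1] ⊗ w, so R[i,j,k] = a[i]·b[j]·w[k]. Pick indices with nonzero a[0]·b[0] = (2)·(-2) = -4. Only the fibre through (0,0,·) is needed: R[0,0,:] = T[0,0,:] − Σₗ aₗ[0]bₗ[0]cₗ = [26, -8, -30] − (2)·(-3)·[-3, 2, 3] = [8, 4, -12]. Then w[k] = R[0,0,k] / -4 for each k, giving w = [8, 4, -12] / -4 = [-2, -1, 3].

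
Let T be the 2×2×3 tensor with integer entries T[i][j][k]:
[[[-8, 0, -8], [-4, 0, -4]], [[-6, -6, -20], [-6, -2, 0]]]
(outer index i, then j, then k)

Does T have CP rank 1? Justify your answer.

The mode-3 unfolding of T (rows indexed by k, columns by (i,j) = (0,0), (0,1), (1,0), (1,1)) is [[-8, -4, -6, -6], [0, 0, -6, -2], [-8, -4, -20, 0]].
There the 3×3 minor on rows k ∈ {0, 1, 2}, columns (i,j) ∈ {(0,0), (1,0), (1,1)} is det [[-8, -6, -6], [0, -6, -2], [-8, -20, 0]] = 512 ≠ 0, so this unfolding has rank ≥ 3; CP rank is at least every unfolding rank, so rank(T) ≥ 3.
In particular rank(T) ≥ 3 > 1, so T is not rank-1.

No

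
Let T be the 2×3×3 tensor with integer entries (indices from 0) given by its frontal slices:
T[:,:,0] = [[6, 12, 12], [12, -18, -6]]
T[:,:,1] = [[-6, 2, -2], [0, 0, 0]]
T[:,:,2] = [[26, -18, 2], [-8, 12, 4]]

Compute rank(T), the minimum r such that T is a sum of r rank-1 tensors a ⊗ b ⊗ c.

2

Lower bound: the mode-1 unfolding of T (rows indexed by i, columns by (j,k) = (0,0), (0,1), (0,2), (1,0), (1,1), (1,2), (2,0), (2,1), (2,2)) is [[6, -6, 26, 12, 2, -18, 12, -2, 2], [12, 0, -8, -18, 0, 12, -6, 0, 4]].
There the 2×2 minor on rows i ∈ {0, 1}, columns (j,k) ∈ {(0,0), (0,1)} is det [[6, -6], [12, 0]] = 72 ≠ 0, so this unfolding has rank ≥ 2; CP rank is at least every unfolding rank, so rank(T) ≥ 2. (Unfolding ranks only ever bound the CP rank from below — rank(T) can be strictly larger than all of them — so the matching upper bound has to come from an explicit 2-term decomposition.)
Upper bound — finding two terms. Write S_k = T[:,:,k] for the frontal slices: S₀ = [[6, 12, 12], [12, -18, -6]], S₁ = [[-6, 2, -2], [0, 0, 0]], S₂ = [[26, -18, 2], [-8, 12, 4]].
If T = a₁ ⊗ b₁ ⊗ c₁ + a₂ ⊗ b₂ ⊗ c₂ then each S_k = c₁[k]·a₁b₁ᵀ + c₂[k]·a₂b₂ᵀ. S₀ and S₁ are linearly independent, so a₁b₁ᵀ and a₂b₂ᵀ must span the same plane of matrices: they are the rank-1 matrices of the form x·S₀ + y·S₁.
The 2×2 minor of x·S₀ + y·S₁ on rows {0,1}, columns {0,1} is −252·x² + 84·xy = (-84)·(3·x − y)(x), vanishing at (x:y) = (1:3) and (0:1).
M₁ = S₀ + 3·S₁ = [[-12, 18, 6], [12, -18, -6]] = (-6)·[1, -1][2, -3, -1]ᵀ and M₂ = S₁ = [[-6, 2, -2], [0, 0, 0]] = (-2)·[1, 0][3, -1, 1]ᵀ, so take a₁ = [1, -1], b₁ = [2, -3, -1], a₂ = [1, 0], b₂ = [3, -1, 1].
Each slice is an integer combination of E₁ = a₁b₁ᵀ and E₂ = a₂b₂ᵀ: S₀ = −6·E₁ + 6·E₂, S₁ = −2·E₂, S₂ = 4·E₁ + 6·E₂; reading off coefficients, c₁ = [-6, 0, 4] and c₂ = [6, -2, 6].
Hence T = [1, -1] ⊗ [2, -3, -1] ⊗ [-6, 0, 4] + [1, 0] ⊗ [3, -1, 1] ⊗ [6, -2, 6], so rank(T) ≤ 2.
These bounds meet, so rank(T) = 2.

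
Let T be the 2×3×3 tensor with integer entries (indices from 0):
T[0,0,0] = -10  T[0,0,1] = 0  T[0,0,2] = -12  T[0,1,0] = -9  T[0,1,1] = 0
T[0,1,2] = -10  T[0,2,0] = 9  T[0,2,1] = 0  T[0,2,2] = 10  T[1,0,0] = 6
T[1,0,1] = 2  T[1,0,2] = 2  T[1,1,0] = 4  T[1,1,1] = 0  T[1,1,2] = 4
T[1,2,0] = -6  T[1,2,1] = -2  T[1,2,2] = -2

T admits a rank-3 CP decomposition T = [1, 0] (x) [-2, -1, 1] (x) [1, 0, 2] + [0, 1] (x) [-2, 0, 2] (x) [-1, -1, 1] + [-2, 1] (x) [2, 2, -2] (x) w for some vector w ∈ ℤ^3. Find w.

Subtract the known terms from T to get the rank-1 residual R = [-2, 1] (x) [2, 2, -2] (x) w, so R[i,j,k] = a[i]·b[j]·w[k]. Pick indices with nonzero a[0]·b[0] = (-2)·(2) = -4. Only the fibre through (0,0,·) is needed: R[0,0,:] = T[0,0,:] − Σₗ aₗ[0]bₗ[0]cₗ = [-10, 0, -12] − (1)·(-2)·[1, 0, 2] − (0)·(-2)·[-1, -1, 1] = [-8, 0, -8]. Then w[k] = R[0,0,k] / -4 for each k, giving w = [-8, 0, -8] / -4 = [2, 0, 2].

w = [2, 0, 2]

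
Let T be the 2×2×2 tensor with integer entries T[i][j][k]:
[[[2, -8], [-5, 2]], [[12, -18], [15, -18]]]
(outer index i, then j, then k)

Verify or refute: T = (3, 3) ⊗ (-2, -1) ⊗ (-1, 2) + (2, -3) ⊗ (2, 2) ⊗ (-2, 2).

Reconstruct entry (0,0,0) from the claimed factors: Σₗ aₗ[0]bₗ[0]cₗ[0] = (3)·(-2)·(-1) + (2)·(2)·(-2) = -2, but T[0,0,0] = 2. The claim is false.

No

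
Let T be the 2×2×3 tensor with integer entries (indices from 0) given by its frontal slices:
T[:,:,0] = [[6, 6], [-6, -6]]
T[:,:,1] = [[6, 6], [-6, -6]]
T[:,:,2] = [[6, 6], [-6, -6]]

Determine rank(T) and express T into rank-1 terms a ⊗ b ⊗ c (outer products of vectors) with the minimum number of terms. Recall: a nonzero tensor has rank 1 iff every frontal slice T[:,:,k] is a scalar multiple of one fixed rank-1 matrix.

Lower bound: T ≠ 0 (e.g. T[0,0,0] = 6), so rank(T) ≥ 1.
Upper bound: the mode-1 fibre T[:,0,0] = [6, -6] gives a = [1, -1] (primitive direction); the mode-2 fibre T[0,:,0] = [6, 6] gives b = [1, 1]; then c[k] = T[0,0,k] / (a[0]·b[0]) = [6, 6, 6] / 1 = [6, 6, 6].
Expanding [1, -1] ⊗ [1, 1] ⊗ [6, 6, 6] reproduces all 12 entries of T, so T = [1, -1] ⊗ [1, 1] ⊗ [6, 6, 6] and rank(T) ≤ 1.
These bounds meet, so rank(T) = 1.

rank(T) = 1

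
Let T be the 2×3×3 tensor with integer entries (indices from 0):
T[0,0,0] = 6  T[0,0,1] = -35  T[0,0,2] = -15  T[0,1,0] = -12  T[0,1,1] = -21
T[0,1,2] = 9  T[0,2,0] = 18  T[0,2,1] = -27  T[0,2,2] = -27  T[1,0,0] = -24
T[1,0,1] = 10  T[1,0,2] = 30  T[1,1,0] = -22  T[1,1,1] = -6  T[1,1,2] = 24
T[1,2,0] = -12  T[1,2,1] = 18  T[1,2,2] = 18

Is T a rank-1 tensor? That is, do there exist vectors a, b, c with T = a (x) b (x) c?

The mode-2 unfolding of T (rows indexed by j, columns by (i,k) = (0,0), (0,1), (0,2), (1,0), (1,1), (1,2)) is [[6, -35, -15, -24, 10, 30], [-12, -21, 9, -22, -6, 24], [18, -27, -27, -12, 18, 18]].
There the 2×2 minor on rows j ∈ {0, 1}, columns (i,k) ∈ {(0,0), (0,1)} is det [[6, -35], [-12, -21]] = -546 ≠ 0, so this unfolding has rank ≥ 2; CP rank is at least every unfolding rank, so rank(T) ≥ 2.
In particular rank(T) ≥ 2 > 1, so T is not rank-1.

No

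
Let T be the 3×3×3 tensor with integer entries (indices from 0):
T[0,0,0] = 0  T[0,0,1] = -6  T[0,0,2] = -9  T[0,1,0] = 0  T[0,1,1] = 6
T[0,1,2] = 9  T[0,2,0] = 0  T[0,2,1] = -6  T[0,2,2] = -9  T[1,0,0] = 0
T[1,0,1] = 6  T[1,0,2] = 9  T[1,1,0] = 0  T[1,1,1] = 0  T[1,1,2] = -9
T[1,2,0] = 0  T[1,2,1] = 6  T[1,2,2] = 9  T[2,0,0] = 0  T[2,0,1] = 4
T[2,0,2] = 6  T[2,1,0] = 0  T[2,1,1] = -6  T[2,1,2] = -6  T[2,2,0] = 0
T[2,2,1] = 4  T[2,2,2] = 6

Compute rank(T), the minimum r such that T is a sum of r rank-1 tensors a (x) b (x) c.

2

Lower bound: in the mode-1 unfolding of T (rows indexed by i, columns by (j,k)) the 2×2 minor on rows i ∈ {0, 1}, columns (j,k) ∈ {(0,1), (1,1)} is det [[-6, 6], [6, 0]] = -36 ≠ 0, so that unfolding has rank ≥ 2 and hence rank(T) ≥ 2 (CP rank is at least every unfolding rank, though it can be larger).
Upper bound: with S_k = T[:,:,k], the two rank-1 terms a₁b₁ᵀ, a₂b₂ᵀ are the rank-1 members of the pencil x·S₁ + y·S₂.
The 2×2 minor of x·S₁ + y·S₂ on rows {0,1}, columns {0,1} is −36·x² − 54·xy = (-18)·(2·x + 3·y)(x), vanishing at (x:y) = (3:-2) and (0:1).
M₁ = 3·S₁ − 2·S₂ = [[0, 0, 0], [0, 18, 0], [0, -6, 0]] = 6·[0, 3, -1][0, 1, 0]ᵀ and M₂ = S₂ = [[-9, 9, -9], [9, -9, 9], [6, -6, 6]] = (-3)·[3, -3, -2][1, -1, 1]ᵀ, so take a₁ = [0, 3, -1], b₁ = [0, 1, 0], a₂ = [3, -3, -2], b₂ = [1, -1, 1].
Each slice is an integer combination of E₁ = a₁b₁ᵀ and E₂ = a₂b₂ᵀ: S₀ = 0, S₁ = 2·E₁ − 2·E₂, S₂ = −3·E₂; reading off coefficients, c₁ = [0, 2, 0] and c₂ = [0, -2, -3].
Hence T = [0, 3, -1] (x) [0, 1, 0] (x) [0, 2, 0] + [3, -3, -2] (x) [1, -1, 1] (x) [0, -2, -3], so rank(T) ≤ 2.
These bounds meet, so rank(T) = 2.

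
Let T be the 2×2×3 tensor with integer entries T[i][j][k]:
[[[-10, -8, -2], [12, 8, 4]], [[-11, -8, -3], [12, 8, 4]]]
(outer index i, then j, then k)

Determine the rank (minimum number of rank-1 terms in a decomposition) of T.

Lower bound: the mode-1 unfolding of T (rows indexed by i, columns by (j,k) = (0,0), (0,1), (0,2), (1,0), (1,1), (1,2)) is [[-10, -8, -2, 12, 8, 4], [-11, -8, -3, 12, 8, 4]].
There the 2×2 minor on rows i ∈ {0, 1}, columns (j,k) ∈ {(0,0), (0,1)} is det [[-10, -8], [-11, -8]] = -8 ≠ 0, so this unfolding has rank ≥ 2; CP rank is at least every unfolding rank, so rank(T) ≥ 2. (Flattening ranks never certify an upper bound on CP rank; for that we must actually write T with 2 rank-1 terms.)
Upper bound — finding two terms. Write S_k = T[:,:,k] for the frontal slices: S₀ = [[-10, 12], [-11, 12]], S₁ = [[-8, 8], [-8, 8]], S₂ = [[-2, 4], [-3, 4]].
If T = a₁ ⊗ b₁ ⊗ c₁ + a₂ ⊗ b₂ ⊗ c₂ then each S_k = c₁[k]·a₁b₁ᵀ + c₂[k]·a₂b₂ᵀ. S₀ and S₁ are linearly independent, so a₁b₁ᵀ and a₂b₂ᵀ must span the same plane of matrices: they are the rank-1 matrices of the form x·S₀ + y·S₁.
det(x·S₀ + y·S₁) is 12·x² + 8·xy = 4·(3·x + 2·y)(x), vanishing at (x:y) = (2:-3) and (0:1).
M₁ = 2·S₀ − 3·S₁ = [[4, 0], [2, 0]] = 2·[2, 1][1, 0]ᵀ and M₂ = S₁ = [[-8, 8], [-8, 8]] = (-8)·[1, 1][1, -1]ᵀ, so take a₁ = [2, 1], b₁ = [1, 0], a₂ = [1, 1], b₂ = [1, -1].
Each slice is an integer combination of E₁ = a₁b₁ᵀ and E₂ = a₂b₂ᵀ: S₀ = E₁ − 12·E₂, S₁ = −8·E₂, S₂ = E₁ − 4·E₂; reading off coefficients, c₁ = [1, 0, 1] and c₂ = [-12, -8, -4].
Hence T = [2, 1] ⊗ [1, 0] ⊗ [1, 0, 1] + [1, 1] ⊗ [1, -1] ⊗ [-12, -8, -4], so rank(T) ≤ 2.
These bounds meet, so rank(T) = 2.

2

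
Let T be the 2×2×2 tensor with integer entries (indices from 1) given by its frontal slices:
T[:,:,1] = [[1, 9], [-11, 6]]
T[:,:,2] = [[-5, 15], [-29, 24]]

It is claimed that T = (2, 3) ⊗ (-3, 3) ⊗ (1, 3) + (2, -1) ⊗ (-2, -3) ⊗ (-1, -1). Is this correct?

Reconstruct entry (1,1,1) from the claimed factors: Σₗ aₗ[1]bₗ[1]cₗ[1] = (2)·(-3)·(1) + (2)·(-2)·(-1) = -2, but T[1,1,1] = 1. The claim is false.

No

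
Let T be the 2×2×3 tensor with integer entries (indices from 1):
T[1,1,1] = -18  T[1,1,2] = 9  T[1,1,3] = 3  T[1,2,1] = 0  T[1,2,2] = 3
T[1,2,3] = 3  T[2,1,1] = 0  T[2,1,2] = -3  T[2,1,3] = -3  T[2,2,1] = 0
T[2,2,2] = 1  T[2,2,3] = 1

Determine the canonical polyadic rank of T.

2

Lower bound: in the mode-2 unfolding of T (rows indexed by j, columns by (i,k)) the 2×2 minor on rows j ∈ {1, 2}, columns (i,k) ∈ {(1,1), (1,2)} is det [[-18, 9], [0, 3]] = -54 ≠ 0, so that unfolding has rank ≥ 2 and hence rank(T) ≥ 2 (CP rank is at least every unfolding rank, though it can be larger).
Upper bound: with S_k = T[:,:,k], the two rank-1 terms a₁b₁ᵀ, a₂b₂ᵀ are the rank-1 members of the pencil x·S₁ + y·S₂.
det(x·S₁ + y·S₂) is −18·xy + 18·y² = (-18)·(x − y)(y), vanishing at (x:y) = (1:1) and (1:0).
M₁ = S₁ + S₂ = [[-9, 3], [-3, 1]] = −[3, 1][3, -1]ᵀ and M₂ = S₁ = [[-18, 0], [0, 0]] = (-18)·[1, 0][1, 0]ᵀ, so take a₁ = [3, 1], b₁ = [3, -1], a₂ = [1, 0], b₂ = [1, 0].
Each slice is an integer combination of E₁ = a₁b₁ᵀ and E₂ = a₂b₂ᵀ: S₁ = −18·E₂, S₂ = −E₁ + 18·E₂, S₃ = −E₁ + 12·E₂; reading off coefficients, c₁ = [0, -1, -1] and c₂ = [-18, 18, 12].
Hence T = [3, 1] ⊗ [3, -1] ⊗ [0, -1, -1] + [1, 0] ⊗ [1, 0] ⊗ [-18, 18, 12], so rank(T) ≤ 2.
These bounds meet, so rank(T) = 2.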